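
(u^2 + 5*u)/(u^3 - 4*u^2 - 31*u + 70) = u/(u^2 - 9*u + 14)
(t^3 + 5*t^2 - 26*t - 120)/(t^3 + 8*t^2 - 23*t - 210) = (t + 4)/(t + 7)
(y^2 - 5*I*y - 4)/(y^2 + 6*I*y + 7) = (y - 4*I)/(y + 7*I)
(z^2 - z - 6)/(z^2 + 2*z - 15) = (z + 2)/(z + 5)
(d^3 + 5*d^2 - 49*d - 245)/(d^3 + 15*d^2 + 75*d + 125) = (d^2 - 49)/(d^2 + 10*d + 25)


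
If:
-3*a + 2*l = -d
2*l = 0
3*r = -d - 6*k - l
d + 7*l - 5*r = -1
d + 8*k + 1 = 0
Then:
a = 1/17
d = 3/17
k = -5/34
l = 0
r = 4/17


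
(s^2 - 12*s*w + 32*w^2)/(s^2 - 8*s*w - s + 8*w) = (s - 4*w)/(s - 1)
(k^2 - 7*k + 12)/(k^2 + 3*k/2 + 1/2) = 2*(k^2 - 7*k + 12)/(2*k^2 + 3*k + 1)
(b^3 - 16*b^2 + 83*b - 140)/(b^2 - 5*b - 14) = (b^2 - 9*b + 20)/(b + 2)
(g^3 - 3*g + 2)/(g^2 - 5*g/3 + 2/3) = 3*(g^2 + g - 2)/(3*g - 2)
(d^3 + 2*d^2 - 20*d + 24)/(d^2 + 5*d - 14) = (d^2 + 4*d - 12)/(d + 7)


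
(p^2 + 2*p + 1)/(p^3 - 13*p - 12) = (p + 1)/(p^2 - p - 12)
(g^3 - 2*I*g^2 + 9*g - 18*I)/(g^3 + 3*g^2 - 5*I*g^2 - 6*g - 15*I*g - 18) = (g + 3*I)/(g + 3)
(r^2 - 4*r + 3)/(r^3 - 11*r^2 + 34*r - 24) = (r - 3)/(r^2 - 10*r + 24)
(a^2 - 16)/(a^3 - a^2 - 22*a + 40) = (a + 4)/(a^2 + 3*a - 10)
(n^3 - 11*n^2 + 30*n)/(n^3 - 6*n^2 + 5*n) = (n - 6)/(n - 1)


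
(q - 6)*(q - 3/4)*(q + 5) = q^3 - 7*q^2/4 - 117*q/4 + 45/2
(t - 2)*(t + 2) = t^2 - 4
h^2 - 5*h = h*(h - 5)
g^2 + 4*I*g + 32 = (g - 4*I)*(g + 8*I)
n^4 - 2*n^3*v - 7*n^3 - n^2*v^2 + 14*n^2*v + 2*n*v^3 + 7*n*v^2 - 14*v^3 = (n - 7)*(n - 2*v)*(n - v)*(n + v)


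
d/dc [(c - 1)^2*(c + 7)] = (c - 1)*(3*c + 13)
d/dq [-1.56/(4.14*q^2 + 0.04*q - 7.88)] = (12.9168*q + 0.0624)/(4.14*q^2 + 0.04*q - 7.88)^2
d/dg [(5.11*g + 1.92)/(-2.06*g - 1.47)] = (-7.32639*g - 5.228055)/(2.06*g + 1.47)^3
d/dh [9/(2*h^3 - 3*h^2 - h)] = 9*(-6*h^2 + 6*h + 1)/(h^2*(-2*h^2 + 3*h + 1)^2)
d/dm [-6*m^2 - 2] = -12*m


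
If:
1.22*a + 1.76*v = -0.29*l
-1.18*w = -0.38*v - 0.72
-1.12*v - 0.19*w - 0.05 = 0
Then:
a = 0.202658612261796 - 0.237704918032787*l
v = -0.14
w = 0.56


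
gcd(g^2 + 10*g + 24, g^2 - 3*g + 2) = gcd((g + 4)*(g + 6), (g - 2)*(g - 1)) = 1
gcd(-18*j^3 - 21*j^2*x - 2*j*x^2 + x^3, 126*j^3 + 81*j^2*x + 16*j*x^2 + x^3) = 3*j + x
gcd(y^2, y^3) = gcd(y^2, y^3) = y^2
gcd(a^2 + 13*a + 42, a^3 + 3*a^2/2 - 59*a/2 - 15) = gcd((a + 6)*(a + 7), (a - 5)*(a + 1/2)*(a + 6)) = a + 6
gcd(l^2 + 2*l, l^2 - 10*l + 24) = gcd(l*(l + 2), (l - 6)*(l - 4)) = 1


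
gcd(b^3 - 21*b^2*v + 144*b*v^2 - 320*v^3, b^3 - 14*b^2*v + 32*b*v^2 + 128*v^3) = b^2 - 16*b*v + 64*v^2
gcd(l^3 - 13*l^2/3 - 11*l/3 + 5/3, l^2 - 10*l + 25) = l - 5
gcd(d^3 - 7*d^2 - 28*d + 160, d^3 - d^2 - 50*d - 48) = d - 8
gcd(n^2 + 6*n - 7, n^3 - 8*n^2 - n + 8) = n - 1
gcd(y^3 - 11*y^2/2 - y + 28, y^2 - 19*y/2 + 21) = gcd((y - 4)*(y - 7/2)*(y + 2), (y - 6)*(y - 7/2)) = y - 7/2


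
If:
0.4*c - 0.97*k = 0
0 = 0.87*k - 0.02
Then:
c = 0.06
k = 0.02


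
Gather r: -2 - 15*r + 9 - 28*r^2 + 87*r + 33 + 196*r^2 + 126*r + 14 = 168*r^2 + 198*r + 54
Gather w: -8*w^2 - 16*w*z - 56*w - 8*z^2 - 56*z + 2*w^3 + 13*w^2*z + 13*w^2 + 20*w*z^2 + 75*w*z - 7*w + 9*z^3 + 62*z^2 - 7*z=2*w^3 + w^2*(13*z + 5) + w*(20*z^2 + 59*z - 63) + 9*z^3 + 54*z^2 - 63*z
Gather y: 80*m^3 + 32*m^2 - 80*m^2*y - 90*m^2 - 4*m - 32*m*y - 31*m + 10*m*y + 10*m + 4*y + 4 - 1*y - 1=80*m^3 - 58*m^2 - 25*m + y*(-80*m^2 - 22*m + 3) + 3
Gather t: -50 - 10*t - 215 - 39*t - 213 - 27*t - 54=-76*t - 532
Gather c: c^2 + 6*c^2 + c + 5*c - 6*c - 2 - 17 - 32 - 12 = 7*c^2 - 63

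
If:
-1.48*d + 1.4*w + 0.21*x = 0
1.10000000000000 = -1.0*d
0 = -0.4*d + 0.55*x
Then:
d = -1.10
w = -1.04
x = -0.80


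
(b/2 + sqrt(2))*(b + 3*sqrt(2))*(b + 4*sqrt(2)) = b^3/2 + 9*sqrt(2)*b^2/2 + 26*b + 24*sqrt(2)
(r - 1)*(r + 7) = r^2 + 6*r - 7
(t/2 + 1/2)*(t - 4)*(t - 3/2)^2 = t^4/2 - 3*t^3 + 29*t^2/8 + 21*t/8 - 9/2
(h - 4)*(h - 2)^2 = h^3 - 8*h^2 + 20*h - 16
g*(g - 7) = g^2 - 7*g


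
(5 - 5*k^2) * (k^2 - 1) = -5*k^4 + 10*k^2 - 5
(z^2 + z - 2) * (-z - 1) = -z^3 - 2*z^2 + z + 2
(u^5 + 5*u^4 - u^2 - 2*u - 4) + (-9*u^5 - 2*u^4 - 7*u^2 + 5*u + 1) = -8*u^5 + 3*u^4 - 8*u^2 + 3*u - 3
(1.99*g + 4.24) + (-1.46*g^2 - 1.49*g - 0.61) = -1.46*g^2 + 0.5*g + 3.63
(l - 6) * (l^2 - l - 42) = l^3 - 7*l^2 - 36*l + 252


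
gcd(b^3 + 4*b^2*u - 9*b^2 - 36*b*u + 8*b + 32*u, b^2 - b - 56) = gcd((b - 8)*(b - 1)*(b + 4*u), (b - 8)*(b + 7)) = b - 8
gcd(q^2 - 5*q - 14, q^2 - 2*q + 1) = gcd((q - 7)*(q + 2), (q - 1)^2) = 1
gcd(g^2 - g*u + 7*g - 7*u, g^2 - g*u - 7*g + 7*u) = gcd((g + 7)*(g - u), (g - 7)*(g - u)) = -g + u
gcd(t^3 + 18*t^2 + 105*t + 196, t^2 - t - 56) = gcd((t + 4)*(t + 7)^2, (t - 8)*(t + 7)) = t + 7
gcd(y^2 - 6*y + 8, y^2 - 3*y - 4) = y - 4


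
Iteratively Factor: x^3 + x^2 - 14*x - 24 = (x + 2)*(x^2 - x - 12) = (x - 4)*(x + 2)*(x + 3)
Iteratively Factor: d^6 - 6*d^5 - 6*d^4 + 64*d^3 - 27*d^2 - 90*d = (d)*(d^5 - 6*d^4 - 6*d^3 + 64*d^2 - 27*d - 90) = d*(d - 3)*(d^4 - 3*d^3 - 15*d^2 + 19*d + 30) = d*(d - 5)*(d - 3)*(d^3 + 2*d^2 - 5*d - 6) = d*(d - 5)*(d - 3)*(d + 3)*(d^2 - d - 2) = d*(d - 5)*(d - 3)*(d + 1)*(d + 3)*(d - 2)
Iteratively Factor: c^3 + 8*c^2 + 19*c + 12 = (c + 3)*(c^2 + 5*c + 4) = (c + 1)*(c + 3)*(c + 4)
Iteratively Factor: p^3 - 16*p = (p - 4)*(p^2 + 4*p) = p*(p - 4)*(p + 4)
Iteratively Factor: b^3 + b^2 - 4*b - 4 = (b + 2)*(b^2 - b - 2) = (b + 1)*(b + 2)*(b - 2)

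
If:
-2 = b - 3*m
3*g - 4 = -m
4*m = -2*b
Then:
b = -4/5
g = 6/5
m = 2/5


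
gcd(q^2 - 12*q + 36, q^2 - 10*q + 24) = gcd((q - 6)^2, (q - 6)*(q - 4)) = q - 6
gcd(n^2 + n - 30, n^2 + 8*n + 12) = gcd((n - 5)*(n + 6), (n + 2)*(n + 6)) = n + 6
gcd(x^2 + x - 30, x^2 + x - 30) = x^2 + x - 30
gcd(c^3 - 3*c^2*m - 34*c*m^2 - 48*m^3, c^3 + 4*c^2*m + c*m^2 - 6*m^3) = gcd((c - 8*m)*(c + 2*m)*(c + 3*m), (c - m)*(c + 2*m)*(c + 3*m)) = c^2 + 5*c*m + 6*m^2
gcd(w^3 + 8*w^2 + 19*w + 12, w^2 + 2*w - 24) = 1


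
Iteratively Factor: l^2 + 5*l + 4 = (l + 1)*(l + 4)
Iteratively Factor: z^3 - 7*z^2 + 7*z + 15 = (z - 3)*(z^2 - 4*z - 5) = (z - 5)*(z - 3)*(z + 1)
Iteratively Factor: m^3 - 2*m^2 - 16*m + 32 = (m + 4)*(m^2 - 6*m + 8) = (m - 2)*(m + 4)*(m - 4)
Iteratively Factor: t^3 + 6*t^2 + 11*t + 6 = (t + 3)*(t^2 + 3*t + 2) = (t + 1)*(t + 3)*(t + 2)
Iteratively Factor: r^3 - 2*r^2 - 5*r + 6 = (r + 2)*(r^2 - 4*r + 3) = (r - 1)*(r + 2)*(r - 3)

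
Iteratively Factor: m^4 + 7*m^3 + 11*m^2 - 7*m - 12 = (m + 1)*(m^3 + 6*m^2 + 5*m - 12) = (m - 1)*(m + 1)*(m^2 + 7*m + 12) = (m - 1)*(m + 1)*(m + 4)*(m + 3)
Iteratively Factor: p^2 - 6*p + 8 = (p - 4)*(p - 2)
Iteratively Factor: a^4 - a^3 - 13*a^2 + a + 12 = (a + 1)*(a^3 - 2*a^2 - 11*a + 12) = (a - 1)*(a + 1)*(a^2 - a - 12) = (a - 4)*(a - 1)*(a + 1)*(a + 3)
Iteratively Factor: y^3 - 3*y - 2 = (y + 1)*(y^2 - y - 2) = (y - 2)*(y + 1)*(y + 1)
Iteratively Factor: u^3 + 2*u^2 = (u)*(u^2 + 2*u) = u^2*(u + 2)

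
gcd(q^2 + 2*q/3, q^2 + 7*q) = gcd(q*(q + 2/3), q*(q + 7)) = q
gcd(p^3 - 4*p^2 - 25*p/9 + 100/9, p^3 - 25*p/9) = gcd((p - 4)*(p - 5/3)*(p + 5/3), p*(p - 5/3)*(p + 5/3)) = p^2 - 25/9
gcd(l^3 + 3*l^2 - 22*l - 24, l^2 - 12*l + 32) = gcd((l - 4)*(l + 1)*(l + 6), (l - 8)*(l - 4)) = l - 4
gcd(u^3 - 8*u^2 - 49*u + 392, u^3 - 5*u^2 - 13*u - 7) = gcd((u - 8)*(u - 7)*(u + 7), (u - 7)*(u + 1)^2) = u - 7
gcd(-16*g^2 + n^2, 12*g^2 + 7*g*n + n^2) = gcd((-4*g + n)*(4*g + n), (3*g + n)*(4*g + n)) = 4*g + n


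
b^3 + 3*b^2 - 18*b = b*(b - 3)*(b + 6)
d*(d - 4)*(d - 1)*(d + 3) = d^4 - 2*d^3 - 11*d^2 + 12*d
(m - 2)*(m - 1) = m^2 - 3*m + 2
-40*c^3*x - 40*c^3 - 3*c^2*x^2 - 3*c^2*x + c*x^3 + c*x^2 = (-8*c + x)*(5*c + x)*(c*x + c)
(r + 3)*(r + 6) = r^2 + 9*r + 18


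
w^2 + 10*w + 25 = (w + 5)^2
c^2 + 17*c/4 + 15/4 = (c + 5/4)*(c + 3)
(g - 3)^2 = g^2 - 6*g + 9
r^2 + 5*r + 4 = (r + 1)*(r + 4)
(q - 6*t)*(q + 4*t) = q^2 - 2*q*t - 24*t^2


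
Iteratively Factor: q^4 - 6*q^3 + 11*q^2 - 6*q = (q)*(q^3 - 6*q^2 + 11*q - 6) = q*(q - 3)*(q^2 - 3*q + 2) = q*(q - 3)*(q - 1)*(q - 2)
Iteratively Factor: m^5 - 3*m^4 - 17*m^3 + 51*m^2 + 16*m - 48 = (m - 4)*(m^4 + m^3 - 13*m^2 - m + 12) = (m - 4)*(m + 1)*(m^3 - 13*m + 12) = (m - 4)*(m - 3)*(m + 1)*(m^2 + 3*m - 4) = (m - 4)*(m - 3)*(m + 1)*(m + 4)*(m - 1)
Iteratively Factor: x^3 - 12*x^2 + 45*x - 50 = (x - 2)*(x^2 - 10*x + 25) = (x - 5)*(x - 2)*(x - 5)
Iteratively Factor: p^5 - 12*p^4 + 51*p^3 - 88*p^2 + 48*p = (p)*(p^4 - 12*p^3 + 51*p^2 - 88*p + 48) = p*(p - 1)*(p^3 - 11*p^2 + 40*p - 48) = p*(p - 4)*(p - 1)*(p^2 - 7*p + 12) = p*(p - 4)^2*(p - 1)*(p - 3)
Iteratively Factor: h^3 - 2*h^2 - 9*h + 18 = (h + 3)*(h^2 - 5*h + 6) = (h - 2)*(h + 3)*(h - 3)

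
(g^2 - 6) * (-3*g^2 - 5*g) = -3*g^4 - 5*g^3 + 18*g^2 + 30*g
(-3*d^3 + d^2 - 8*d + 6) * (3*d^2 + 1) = -9*d^5 + 3*d^4 - 27*d^3 + 19*d^2 - 8*d + 6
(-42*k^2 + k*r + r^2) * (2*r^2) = -84*k^2*r^2 + 2*k*r^3 + 2*r^4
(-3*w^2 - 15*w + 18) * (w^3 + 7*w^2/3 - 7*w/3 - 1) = -3*w^5 - 22*w^4 - 10*w^3 + 80*w^2 - 27*w - 18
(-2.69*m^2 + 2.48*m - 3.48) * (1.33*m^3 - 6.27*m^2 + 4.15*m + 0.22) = -3.5777*m^5 + 20.1647*m^4 - 31.3415*m^3 + 31.5198*m^2 - 13.8964*m - 0.7656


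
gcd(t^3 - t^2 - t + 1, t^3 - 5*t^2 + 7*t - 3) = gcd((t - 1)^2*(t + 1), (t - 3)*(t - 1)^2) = t^2 - 2*t + 1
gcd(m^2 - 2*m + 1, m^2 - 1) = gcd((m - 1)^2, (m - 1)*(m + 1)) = m - 1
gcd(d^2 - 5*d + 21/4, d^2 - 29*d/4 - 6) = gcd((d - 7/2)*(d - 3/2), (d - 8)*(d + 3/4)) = 1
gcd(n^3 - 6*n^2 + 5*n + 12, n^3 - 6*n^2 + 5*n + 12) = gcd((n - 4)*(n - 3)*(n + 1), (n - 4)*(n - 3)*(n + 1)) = n^3 - 6*n^2 + 5*n + 12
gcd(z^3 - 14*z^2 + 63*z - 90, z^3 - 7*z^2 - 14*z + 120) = z^2 - 11*z + 30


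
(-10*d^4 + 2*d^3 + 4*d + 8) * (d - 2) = -10*d^5 + 22*d^4 - 4*d^3 + 4*d^2 - 16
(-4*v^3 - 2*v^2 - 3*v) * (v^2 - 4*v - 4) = -4*v^5 + 14*v^4 + 21*v^3 + 20*v^2 + 12*v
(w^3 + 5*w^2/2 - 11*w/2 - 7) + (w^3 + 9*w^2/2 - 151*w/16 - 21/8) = 2*w^3 + 7*w^2 - 239*w/16 - 77/8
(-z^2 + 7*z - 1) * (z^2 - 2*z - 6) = -z^4 + 9*z^3 - 9*z^2 - 40*z + 6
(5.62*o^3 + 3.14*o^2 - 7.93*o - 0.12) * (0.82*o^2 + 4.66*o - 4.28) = 4.6084*o^5 + 28.764*o^4 - 15.9238*o^3 - 50.4914*o^2 + 33.3812*o + 0.5136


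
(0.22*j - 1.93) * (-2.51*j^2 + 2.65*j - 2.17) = -0.5522*j^3 + 5.4273*j^2 - 5.5919*j + 4.1881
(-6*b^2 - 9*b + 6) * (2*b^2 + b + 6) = -12*b^4 - 24*b^3 - 33*b^2 - 48*b + 36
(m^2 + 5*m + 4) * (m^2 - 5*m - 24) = m^4 - 45*m^2 - 140*m - 96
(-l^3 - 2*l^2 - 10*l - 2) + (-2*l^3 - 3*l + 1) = -3*l^3 - 2*l^2 - 13*l - 1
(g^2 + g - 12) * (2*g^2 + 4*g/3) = 2*g^4 + 10*g^3/3 - 68*g^2/3 - 16*g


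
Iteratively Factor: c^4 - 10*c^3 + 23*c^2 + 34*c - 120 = (c - 3)*(c^3 - 7*c^2 + 2*c + 40) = (c - 4)*(c - 3)*(c^2 - 3*c - 10) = (c - 5)*(c - 4)*(c - 3)*(c + 2)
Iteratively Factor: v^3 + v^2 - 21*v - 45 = (v + 3)*(v^2 - 2*v - 15) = (v + 3)^2*(v - 5)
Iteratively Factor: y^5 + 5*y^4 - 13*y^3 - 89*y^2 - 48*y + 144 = (y + 4)*(y^4 + y^3 - 17*y^2 - 21*y + 36) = (y + 3)*(y + 4)*(y^3 - 2*y^2 - 11*y + 12) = (y + 3)^2*(y + 4)*(y^2 - 5*y + 4) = (y - 4)*(y + 3)^2*(y + 4)*(y - 1)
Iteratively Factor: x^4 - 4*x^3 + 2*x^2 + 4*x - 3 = (x - 1)*(x^3 - 3*x^2 - x + 3) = (x - 1)^2*(x^2 - 2*x - 3) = (x - 3)*(x - 1)^2*(x + 1)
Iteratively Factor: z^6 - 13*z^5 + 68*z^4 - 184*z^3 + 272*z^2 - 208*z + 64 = (z - 2)*(z^5 - 11*z^4 + 46*z^3 - 92*z^2 + 88*z - 32) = (z - 2)*(z - 1)*(z^4 - 10*z^3 + 36*z^2 - 56*z + 32) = (z - 2)^2*(z - 1)*(z^3 - 8*z^2 + 20*z - 16) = (z - 2)^3*(z - 1)*(z^2 - 6*z + 8) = (z - 4)*(z - 2)^3*(z - 1)*(z - 2)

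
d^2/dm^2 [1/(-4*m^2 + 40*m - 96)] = (m^2 - 10*m - 4*(m - 5)^2 + 24)/(2*(m^2 - 10*m + 24)^3)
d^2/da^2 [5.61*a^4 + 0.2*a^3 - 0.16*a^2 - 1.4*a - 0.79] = 67.32*a^2 + 1.2*a - 0.32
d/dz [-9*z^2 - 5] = -18*z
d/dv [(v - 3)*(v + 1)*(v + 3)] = 3*v^2 + 2*v - 9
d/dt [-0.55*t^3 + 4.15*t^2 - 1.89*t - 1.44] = -1.65*t^2 + 8.3*t - 1.89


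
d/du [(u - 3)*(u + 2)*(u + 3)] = 3*u^2 + 4*u - 9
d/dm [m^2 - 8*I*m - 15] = 2*m - 8*I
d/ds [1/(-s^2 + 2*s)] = 2*(s - 1)/(s^2*(s - 2)^2)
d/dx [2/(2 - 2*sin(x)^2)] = 2*sin(x)/cos(x)^3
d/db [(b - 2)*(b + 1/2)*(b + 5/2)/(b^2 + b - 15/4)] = (4*b^2 - 12*b + 13)/(4*b^2 - 12*b + 9)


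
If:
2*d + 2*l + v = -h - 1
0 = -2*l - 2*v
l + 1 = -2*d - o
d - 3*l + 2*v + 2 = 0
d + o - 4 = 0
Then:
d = -9/2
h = 17/2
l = -1/2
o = 17/2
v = 1/2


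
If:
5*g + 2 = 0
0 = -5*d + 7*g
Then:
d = -14/25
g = -2/5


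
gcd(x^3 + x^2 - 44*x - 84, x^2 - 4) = x + 2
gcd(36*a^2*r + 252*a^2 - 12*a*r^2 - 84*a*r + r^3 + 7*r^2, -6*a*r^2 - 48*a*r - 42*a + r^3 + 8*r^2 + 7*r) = -6*a*r - 42*a + r^2 + 7*r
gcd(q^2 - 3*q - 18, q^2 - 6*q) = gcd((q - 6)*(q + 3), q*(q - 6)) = q - 6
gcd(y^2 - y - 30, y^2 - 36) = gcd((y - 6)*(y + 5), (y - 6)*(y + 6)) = y - 6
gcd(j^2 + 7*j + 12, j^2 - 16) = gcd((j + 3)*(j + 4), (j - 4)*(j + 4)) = j + 4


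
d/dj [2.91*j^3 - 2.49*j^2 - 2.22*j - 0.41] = 8.73*j^2 - 4.98*j - 2.22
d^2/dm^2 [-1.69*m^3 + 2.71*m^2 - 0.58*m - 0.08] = 5.42 - 10.14*m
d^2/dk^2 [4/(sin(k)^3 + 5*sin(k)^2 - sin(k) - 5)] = (-36*(1 - cos(k)^2)^2 + 220*sin(k)*cos(k)^2 - 240*sin(k) + 380*cos(k)^2 - 588)/((sin(k) + 5)^3*cos(k)^4)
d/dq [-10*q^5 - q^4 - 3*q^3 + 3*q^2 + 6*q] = -50*q^4 - 4*q^3 - 9*q^2 + 6*q + 6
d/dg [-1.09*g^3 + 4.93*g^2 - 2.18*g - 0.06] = -3.27*g^2 + 9.86*g - 2.18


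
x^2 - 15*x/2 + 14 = (x - 4)*(x - 7/2)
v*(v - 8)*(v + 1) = v^3 - 7*v^2 - 8*v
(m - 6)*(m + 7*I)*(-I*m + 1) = -I*m^3 + 8*m^2 + 6*I*m^2 - 48*m + 7*I*m - 42*I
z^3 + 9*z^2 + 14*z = z*(z + 2)*(z + 7)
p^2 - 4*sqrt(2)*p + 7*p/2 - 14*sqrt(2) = (p + 7/2)*(p - 4*sqrt(2))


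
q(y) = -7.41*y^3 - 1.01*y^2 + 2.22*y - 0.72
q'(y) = -22.23*y^2 - 2.02*y + 2.22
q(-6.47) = 1949.56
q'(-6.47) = -915.28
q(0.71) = -2.31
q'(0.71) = -10.42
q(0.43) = -0.54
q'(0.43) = -2.76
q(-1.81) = 35.89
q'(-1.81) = -66.95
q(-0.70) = -0.23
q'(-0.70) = -7.26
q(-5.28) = 1050.14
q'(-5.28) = -606.85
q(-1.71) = 29.58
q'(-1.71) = -59.33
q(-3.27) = 240.32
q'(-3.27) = -228.88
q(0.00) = -0.72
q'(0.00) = 2.22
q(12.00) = -12924.00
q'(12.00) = -3223.14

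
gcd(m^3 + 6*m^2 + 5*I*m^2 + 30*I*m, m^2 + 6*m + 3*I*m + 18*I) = m + 6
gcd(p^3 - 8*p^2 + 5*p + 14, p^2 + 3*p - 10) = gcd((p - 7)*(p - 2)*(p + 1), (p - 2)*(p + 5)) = p - 2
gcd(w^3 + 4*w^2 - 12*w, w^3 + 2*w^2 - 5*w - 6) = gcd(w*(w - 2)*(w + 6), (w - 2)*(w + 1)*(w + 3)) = w - 2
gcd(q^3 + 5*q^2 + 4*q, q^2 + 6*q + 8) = q + 4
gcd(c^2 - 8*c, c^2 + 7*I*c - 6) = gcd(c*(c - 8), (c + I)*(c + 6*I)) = 1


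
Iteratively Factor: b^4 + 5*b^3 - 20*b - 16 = (b + 1)*(b^3 + 4*b^2 - 4*b - 16) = (b - 2)*(b + 1)*(b^2 + 6*b + 8) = (b - 2)*(b + 1)*(b + 4)*(b + 2)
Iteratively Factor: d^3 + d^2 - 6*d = (d + 3)*(d^2 - 2*d) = (d - 2)*(d + 3)*(d)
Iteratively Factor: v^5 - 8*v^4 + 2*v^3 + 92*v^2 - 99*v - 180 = (v - 3)*(v^4 - 5*v^3 - 13*v^2 + 53*v + 60) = (v - 3)*(v + 3)*(v^3 - 8*v^2 + 11*v + 20) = (v - 3)*(v + 1)*(v + 3)*(v^2 - 9*v + 20) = (v - 4)*(v - 3)*(v + 1)*(v + 3)*(v - 5)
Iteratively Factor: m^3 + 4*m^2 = (m)*(m^2 + 4*m) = m^2*(m + 4)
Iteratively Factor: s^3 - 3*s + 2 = (s - 1)*(s^2 + s - 2) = (s - 1)*(s + 2)*(s - 1)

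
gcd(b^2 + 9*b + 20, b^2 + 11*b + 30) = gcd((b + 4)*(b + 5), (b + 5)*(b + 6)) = b + 5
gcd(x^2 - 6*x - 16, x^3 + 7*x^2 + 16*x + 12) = x + 2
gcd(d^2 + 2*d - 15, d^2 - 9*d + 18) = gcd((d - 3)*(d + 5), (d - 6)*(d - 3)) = d - 3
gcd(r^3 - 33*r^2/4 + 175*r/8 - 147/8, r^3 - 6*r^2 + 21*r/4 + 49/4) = r - 7/2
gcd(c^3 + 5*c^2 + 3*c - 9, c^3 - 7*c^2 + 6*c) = c - 1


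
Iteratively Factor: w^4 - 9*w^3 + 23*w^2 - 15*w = (w)*(w^3 - 9*w^2 + 23*w - 15) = w*(w - 5)*(w^2 - 4*w + 3) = w*(w - 5)*(w - 1)*(w - 3)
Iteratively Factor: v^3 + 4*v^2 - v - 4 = (v - 1)*(v^2 + 5*v + 4) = (v - 1)*(v + 4)*(v + 1)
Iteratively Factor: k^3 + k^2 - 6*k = (k - 2)*(k^2 + 3*k) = (k - 2)*(k + 3)*(k)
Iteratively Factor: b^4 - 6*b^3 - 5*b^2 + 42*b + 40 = (b + 1)*(b^3 - 7*b^2 + 2*b + 40) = (b - 5)*(b + 1)*(b^2 - 2*b - 8) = (b - 5)*(b + 1)*(b + 2)*(b - 4)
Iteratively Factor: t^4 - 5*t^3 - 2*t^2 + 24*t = (t)*(t^3 - 5*t^2 - 2*t + 24) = t*(t - 4)*(t^2 - t - 6) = t*(t - 4)*(t - 3)*(t + 2)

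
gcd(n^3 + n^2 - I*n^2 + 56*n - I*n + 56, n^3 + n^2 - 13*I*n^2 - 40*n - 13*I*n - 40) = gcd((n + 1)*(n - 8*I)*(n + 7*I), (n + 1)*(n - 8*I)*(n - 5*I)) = n^2 + n*(1 - 8*I) - 8*I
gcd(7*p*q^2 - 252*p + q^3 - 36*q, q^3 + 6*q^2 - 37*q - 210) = q - 6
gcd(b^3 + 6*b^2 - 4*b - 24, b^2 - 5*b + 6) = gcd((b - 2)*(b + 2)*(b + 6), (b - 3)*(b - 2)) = b - 2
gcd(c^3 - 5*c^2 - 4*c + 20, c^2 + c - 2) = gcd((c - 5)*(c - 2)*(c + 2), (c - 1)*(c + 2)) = c + 2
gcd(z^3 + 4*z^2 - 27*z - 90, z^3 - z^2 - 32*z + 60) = z^2 + z - 30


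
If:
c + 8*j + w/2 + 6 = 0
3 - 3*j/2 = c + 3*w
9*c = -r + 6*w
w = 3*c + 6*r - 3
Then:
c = 4341/5653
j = -5208/5653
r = 1791/5653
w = 6810/5653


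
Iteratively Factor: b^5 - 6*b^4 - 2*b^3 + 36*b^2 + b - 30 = (b + 2)*(b^4 - 8*b^3 + 14*b^2 + 8*b - 15) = (b - 5)*(b + 2)*(b^3 - 3*b^2 - b + 3) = (b - 5)*(b + 1)*(b + 2)*(b^2 - 4*b + 3) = (b - 5)*(b - 1)*(b + 1)*(b + 2)*(b - 3)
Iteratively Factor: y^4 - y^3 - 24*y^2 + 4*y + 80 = (y + 4)*(y^3 - 5*y^2 - 4*y + 20) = (y + 2)*(y + 4)*(y^2 - 7*y + 10) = (y - 5)*(y + 2)*(y + 4)*(y - 2)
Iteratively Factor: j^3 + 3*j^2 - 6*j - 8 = (j + 1)*(j^2 + 2*j - 8) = (j + 1)*(j + 4)*(j - 2)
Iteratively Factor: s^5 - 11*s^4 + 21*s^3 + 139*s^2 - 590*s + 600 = (s - 2)*(s^4 - 9*s^3 + 3*s^2 + 145*s - 300) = (s - 5)*(s - 2)*(s^3 - 4*s^2 - 17*s + 60) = (s - 5)^2*(s - 2)*(s^2 + s - 12) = (s - 5)^2*(s - 2)*(s + 4)*(s - 3)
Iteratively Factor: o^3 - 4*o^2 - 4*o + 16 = (o - 2)*(o^2 - 2*o - 8) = (o - 2)*(o + 2)*(o - 4)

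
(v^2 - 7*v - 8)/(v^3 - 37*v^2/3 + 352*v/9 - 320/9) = 9*(v + 1)/(9*v^2 - 39*v + 40)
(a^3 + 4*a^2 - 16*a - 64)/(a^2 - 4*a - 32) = (a^2 - 16)/(a - 8)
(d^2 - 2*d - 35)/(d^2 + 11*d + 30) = (d - 7)/(d + 6)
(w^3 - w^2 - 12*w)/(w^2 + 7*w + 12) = w*(w - 4)/(w + 4)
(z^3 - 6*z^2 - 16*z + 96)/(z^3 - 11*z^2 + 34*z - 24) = (z + 4)/(z - 1)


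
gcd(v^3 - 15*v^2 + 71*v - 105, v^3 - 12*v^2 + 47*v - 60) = v^2 - 8*v + 15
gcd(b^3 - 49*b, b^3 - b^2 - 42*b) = b^2 - 7*b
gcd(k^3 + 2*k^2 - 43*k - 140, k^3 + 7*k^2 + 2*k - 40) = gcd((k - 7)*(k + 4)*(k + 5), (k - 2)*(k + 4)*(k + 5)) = k^2 + 9*k + 20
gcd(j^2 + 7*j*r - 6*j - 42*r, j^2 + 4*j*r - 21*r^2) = j + 7*r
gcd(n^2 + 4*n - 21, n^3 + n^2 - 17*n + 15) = n - 3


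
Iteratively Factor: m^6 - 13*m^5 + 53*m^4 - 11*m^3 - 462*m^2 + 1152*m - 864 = (m + 3)*(m^5 - 16*m^4 + 101*m^3 - 314*m^2 + 480*m - 288) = (m - 4)*(m + 3)*(m^4 - 12*m^3 + 53*m^2 - 102*m + 72) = (m - 4)*(m - 3)*(m + 3)*(m^3 - 9*m^2 + 26*m - 24) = (m - 4)*(m - 3)^2*(m + 3)*(m^2 - 6*m + 8) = (m - 4)*(m - 3)^2*(m - 2)*(m + 3)*(m - 4)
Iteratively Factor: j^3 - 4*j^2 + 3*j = (j - 1)*(j^2 - 3*j) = j*(j - 1)*(j - 3)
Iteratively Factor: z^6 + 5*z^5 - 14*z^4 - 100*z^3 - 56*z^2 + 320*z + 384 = (z + 3)*(z^5 + 2*z^4 - 20*z^3 - 40*z^2 + 64*z + 128) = (z - 2)*(z + 3)*(z^4 + 4*z^3 - 12*z^2 - 64*z - 64) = (z - 2)*(z + 2)*(z + 3)*(z^3 + 2*z^2 - 16*z - 32) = (z - 2)*(z + 2)*(z + 3)*(z + 4)*(z^2 - 2*z - 8) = (z - 4)*(z - 2)*(z + 2)*(z + 3)*(z + 4)*(z + 2)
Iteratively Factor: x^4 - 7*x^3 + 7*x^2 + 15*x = (x)*(x^3 - 7*x^2 + 7*x + 15) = x*(x - 5)*(x^2 - 2*x - 3) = x*(x - 5)*(x - 3)*(x + 1)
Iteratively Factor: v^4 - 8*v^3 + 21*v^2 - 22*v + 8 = (v - 4)*(v^3 - 4*v^2 + 5*v - 2) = (v - 4)*(v - 1)*(v^2 - 3*v + 2) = (v - 4)*(v - 2)*(v - 1)*(v - 1)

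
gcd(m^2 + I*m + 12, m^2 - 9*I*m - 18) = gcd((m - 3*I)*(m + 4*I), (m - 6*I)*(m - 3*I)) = m - 3*I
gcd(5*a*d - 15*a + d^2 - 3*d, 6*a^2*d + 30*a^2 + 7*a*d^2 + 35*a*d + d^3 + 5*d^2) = 1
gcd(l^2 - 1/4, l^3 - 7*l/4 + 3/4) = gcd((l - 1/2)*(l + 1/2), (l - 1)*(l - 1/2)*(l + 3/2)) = l - 1/2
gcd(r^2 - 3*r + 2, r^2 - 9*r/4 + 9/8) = 1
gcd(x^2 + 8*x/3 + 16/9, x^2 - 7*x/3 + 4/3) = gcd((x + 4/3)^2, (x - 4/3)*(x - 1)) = 1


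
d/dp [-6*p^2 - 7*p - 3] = -12*p - 7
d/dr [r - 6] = 1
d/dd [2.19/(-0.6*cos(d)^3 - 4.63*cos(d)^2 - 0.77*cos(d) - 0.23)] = (3.942*sin(d)^2 - 20.2794*cos(d) - 5.6283)*sin(d)/(0.6*cos(d)^3 + 4.63*cos(d)^2 + 0.77*cos(d) + 0.23)^2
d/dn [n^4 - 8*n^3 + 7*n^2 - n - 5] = 4*n^3 - 24*n^2 + 14*n - 1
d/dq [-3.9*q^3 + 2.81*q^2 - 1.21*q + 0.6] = -11.7*q^2 + 5.62*q - 1.21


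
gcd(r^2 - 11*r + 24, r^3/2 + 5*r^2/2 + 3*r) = 1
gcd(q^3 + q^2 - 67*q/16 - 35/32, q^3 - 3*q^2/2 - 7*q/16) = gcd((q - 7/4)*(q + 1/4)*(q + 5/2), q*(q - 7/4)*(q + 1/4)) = q^2 - 3*q/2 - 7/16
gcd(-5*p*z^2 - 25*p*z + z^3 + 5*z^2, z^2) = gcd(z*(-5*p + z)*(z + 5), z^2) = z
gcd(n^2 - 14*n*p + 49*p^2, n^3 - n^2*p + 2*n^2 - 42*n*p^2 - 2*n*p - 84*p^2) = -n + 7*p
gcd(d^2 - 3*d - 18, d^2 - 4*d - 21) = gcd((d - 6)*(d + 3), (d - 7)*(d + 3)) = d + 3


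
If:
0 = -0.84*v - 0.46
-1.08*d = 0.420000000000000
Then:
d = -0.39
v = -0.55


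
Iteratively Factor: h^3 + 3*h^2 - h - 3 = (h - 1)*(h^2 + 4*h + 3) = (h - 1)*(h + 3)*(h + 1)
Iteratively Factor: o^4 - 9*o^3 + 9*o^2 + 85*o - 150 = (o - 5)*(o^3 - 4*o^2 - 11*o + 30) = (o - 5)*(o - 2)*(o^2 - 2*o - 15) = (o - 5)*(o - 2)*(o + 3)*(o - 5)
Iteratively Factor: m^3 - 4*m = (m + 2)*(m^2 - 2*m) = m*(m + 2)*(m - 2)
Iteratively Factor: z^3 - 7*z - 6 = (z + 2)*(z^2 - 2*z - 3) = (z - 3)*(z + 2)*(z + 1)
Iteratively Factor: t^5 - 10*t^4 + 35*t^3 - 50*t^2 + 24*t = (t - 3)*(t^4 - 7*t^3 + 14*t^2 - 8*t) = (t - 3)*(t - 2)*(t^3 - 5*t^2 + 4*t) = (t - 4)*(t - 3)*(t - 2)*(t^2 - t) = (t - 4)*(t - 3)*(t - 2)*(t - 1)*(t)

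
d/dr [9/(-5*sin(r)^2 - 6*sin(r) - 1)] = 18*(5*sin(r) + 3)*cos(r)/(5*sin(r)^2 + 6*sin(r) + 1)^2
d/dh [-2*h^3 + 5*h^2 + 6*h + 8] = -6*h^2 + 10*h + 6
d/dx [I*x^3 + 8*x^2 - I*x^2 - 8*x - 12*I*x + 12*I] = 3*I*x^2 + 2*x*(8 - I) - 8 - 12*I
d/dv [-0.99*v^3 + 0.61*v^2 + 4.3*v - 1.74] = -2.97*v^2 + 1.22*v + 4.3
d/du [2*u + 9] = 2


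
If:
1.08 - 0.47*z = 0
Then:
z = 2.30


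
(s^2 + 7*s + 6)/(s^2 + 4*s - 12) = (s + 1)/(s - 2)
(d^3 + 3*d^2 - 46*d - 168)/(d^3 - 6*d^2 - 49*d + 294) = (d^2 + 10*d + 24)/(d^2 + d - 42)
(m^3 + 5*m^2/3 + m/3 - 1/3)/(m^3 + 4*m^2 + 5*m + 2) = (m - 1/3)/(m + 2)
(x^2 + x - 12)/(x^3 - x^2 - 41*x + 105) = (x + 4)/(x^2 + 2*x - 35)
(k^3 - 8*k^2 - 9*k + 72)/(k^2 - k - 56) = (k^2 - 9)/(k + 7)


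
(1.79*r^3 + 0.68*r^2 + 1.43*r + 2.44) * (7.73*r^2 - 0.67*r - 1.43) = 13.8367*r^5 + 4.0571*r^4 + 8.0386*r^3 + 16.9307*r^2 - 3.6797*r - 3.4892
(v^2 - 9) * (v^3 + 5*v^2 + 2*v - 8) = v^5 + 5*v^4 - 7*v^3 - 53*v^2 - 18*v + 72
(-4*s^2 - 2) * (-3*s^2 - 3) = 12*s^4 + 18*s^2 + 6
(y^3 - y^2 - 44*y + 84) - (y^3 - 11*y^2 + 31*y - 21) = 10*y^2 - 75*y + 105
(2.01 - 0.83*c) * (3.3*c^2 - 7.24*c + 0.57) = -2.739*c^3 + 12.6422*c^2 - 15.0255*c + 1.1457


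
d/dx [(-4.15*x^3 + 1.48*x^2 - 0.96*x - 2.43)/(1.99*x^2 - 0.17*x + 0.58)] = (-8.2585*x^4 + 1.411*x^3 - 5.5622*x^2 + 11.3882*x - 0.9699)/(3.9601*x^4 - 0.6766*x^3 + 2.3373*x^2 - 0.1972*x + 0.3364)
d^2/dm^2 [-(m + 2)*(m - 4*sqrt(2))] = -2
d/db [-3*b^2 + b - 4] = 1 - 6*b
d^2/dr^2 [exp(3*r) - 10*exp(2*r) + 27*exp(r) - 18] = (9*exp(2*r) - 40*exp(r) + 27)*exp(r)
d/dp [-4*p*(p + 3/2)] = -8*p - 6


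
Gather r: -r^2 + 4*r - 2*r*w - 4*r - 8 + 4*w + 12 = -r^2 - 2*r*w + 4*w + 4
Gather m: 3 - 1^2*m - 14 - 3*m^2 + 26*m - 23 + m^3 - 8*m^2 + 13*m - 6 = m^3 - 11*m^2 + 38*m - 40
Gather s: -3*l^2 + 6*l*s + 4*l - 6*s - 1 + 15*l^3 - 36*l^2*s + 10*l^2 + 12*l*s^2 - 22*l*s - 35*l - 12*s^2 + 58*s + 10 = 15*l^3 + 7*l^2 - 31*l + s^2*(12*l - 12) + s*(-36*l^2 - 16*l + 52) + 9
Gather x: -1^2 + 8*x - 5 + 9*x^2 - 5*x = 9*x^2 + 3*x - 6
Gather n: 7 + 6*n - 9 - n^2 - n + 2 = -n^2 + 5*n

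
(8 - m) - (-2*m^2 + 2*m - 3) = 2*m^2 - 3*m + 11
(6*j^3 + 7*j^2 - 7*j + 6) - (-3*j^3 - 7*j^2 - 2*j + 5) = 9*j^3 + 14*j^2 - 5*j + 1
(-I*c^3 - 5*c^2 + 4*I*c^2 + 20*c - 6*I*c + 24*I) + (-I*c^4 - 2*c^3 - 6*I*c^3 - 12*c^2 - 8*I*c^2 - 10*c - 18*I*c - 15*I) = -I*c^4 - 2*c^3 - 7*I*c^3 - 17*c^2 - 4*I*c^2 + 10*c - 24*I*c + 9*I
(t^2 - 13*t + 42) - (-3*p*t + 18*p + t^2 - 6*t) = 3*p*t - 18*p - 7*t + 42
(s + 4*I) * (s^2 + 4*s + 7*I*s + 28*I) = s^3 + 4*s^2 + 11*I*s^2 - 28*s + 44*I*s - 112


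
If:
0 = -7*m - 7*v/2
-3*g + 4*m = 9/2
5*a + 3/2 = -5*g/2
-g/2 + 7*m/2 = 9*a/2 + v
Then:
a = 321/940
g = -603/470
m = 153/940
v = -153/470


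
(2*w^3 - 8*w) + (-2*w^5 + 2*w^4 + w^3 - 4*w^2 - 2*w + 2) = -2*w^5 + 2*w^4 + 3*w^3 - 4*w^2 - 10*w + 2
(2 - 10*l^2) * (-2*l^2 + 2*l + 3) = 20*l^4 - 20*l^3 - 34*l^2 + 4*l + 6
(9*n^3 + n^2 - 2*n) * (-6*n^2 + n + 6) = -54*n^5 + 3*n^4 + 67*n^3 + 4*n^2 - 12*n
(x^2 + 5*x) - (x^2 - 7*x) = 12*x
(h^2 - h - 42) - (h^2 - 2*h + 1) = h - 43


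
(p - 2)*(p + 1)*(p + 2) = p^3 + p^2 - 4*p - 4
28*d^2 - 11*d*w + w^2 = (-7*d + w)*(-4*d + w)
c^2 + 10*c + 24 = (c + 4)*(c + 6)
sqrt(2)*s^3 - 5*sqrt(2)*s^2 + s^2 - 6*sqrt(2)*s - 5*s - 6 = (s - 6)*(s + 1)*(sqrt(2)*s + 1)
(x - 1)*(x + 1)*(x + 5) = x^3 + 5*x^2 - x - 5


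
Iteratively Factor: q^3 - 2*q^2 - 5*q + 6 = (q + 2)*(q^2 - 4*q + 3) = (q - 3)*(q + 2)*(q - 1)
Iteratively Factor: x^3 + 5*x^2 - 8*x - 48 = (x + 4)*(x^2 + x - 12) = (x + 4)^2*(x - 3)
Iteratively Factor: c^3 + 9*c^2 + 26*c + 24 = (c + 4)*(c^2 + 5*c + 6) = (c + 3)*(c + 4)*(c + 2)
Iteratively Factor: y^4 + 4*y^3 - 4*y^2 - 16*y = (y)*(y^3 + 4*y^2 - 4*y - 16) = y*(y + 4)*(y^2 - 4) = y*(y - 2)*(y + 4)*(y + 2)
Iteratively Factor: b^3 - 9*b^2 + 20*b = (b - 4)*(b^2 - 5*b) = (b - 5)*(b - 4)*(b)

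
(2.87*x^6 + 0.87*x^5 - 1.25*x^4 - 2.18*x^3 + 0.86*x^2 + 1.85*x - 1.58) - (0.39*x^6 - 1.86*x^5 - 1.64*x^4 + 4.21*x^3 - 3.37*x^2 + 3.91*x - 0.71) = 2.48*x^6 + 2.73*x^5 + 0.39*x^4 - 6.39*x^3 + 4.23*x^2 - 2.06*x - 0.87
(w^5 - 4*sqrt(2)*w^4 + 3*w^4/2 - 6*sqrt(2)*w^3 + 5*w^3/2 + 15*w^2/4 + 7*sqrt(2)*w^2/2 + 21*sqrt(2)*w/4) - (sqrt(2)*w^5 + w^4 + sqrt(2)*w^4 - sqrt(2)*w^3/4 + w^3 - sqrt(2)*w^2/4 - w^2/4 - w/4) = -sqrt(2)*w^5 + w^5 - 5*sqrt(2)*w^4 + w^4/2 - 23*sqrt(2)*w^3/4 + 3*w^3/2 + 4*w^2 + 15*sqrt(2)*w^2/4 + w/4 + 21*sqrt(2)*w/4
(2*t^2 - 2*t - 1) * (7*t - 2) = 14*t^3 - 18*t^2 - 3*t + 2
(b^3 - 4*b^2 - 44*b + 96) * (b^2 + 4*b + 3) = b^5 - 57*b^3 - 92*b^2 + 252*b + 288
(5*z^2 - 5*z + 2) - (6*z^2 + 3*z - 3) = -z^2 - 8*z + 5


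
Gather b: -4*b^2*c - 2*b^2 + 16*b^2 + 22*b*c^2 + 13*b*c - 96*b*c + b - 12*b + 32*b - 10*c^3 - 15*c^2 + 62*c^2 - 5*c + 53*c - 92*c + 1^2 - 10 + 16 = b^2*(14 - 4*c) + b*(22*c^2 - 83*c + 21) - 10*c^3 + 47*c^2 - 44*c + 7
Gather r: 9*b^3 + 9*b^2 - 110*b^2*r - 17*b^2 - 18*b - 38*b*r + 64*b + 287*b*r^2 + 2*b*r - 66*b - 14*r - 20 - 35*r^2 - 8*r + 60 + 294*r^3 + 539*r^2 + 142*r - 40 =9*b^3 - 8*b^2 - 20*b + 294*r^3 + r^2*(287*b + 504) + r*(-110*b^2 - 36*b + 120)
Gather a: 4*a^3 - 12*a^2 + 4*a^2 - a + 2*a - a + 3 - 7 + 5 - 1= 4*a^3 - 8*a^2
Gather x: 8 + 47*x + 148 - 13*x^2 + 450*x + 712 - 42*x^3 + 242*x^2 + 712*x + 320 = -42*x^3 + 229*x^2 + 1209*x + 1188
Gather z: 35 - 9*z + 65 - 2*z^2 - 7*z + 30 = -2*z^2 - 16*z + 130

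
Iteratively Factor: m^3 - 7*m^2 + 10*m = (m - 5)*(m^2 - 2*m) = m*(m - 5)*(m - 2)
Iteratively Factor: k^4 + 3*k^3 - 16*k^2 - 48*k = (k + 3)*(k^3 - 16*k) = (k - 4)*(k + 3)*(k^2 + 4*k) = (k - 4)*(k + 3)*(k + 4)*(k)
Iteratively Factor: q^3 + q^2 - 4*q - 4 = (q + 1)*(q^2 - 4) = (q - 2)*(q + 1)*(q + 2)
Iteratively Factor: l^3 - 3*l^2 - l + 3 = (l + 1)*(l^2 - 4*l + 3) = (l - 1)*(l + 1)*(l - 3)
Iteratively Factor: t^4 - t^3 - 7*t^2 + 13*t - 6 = (t - 1)*(t^3 - 7*t + 6) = (t - 2)*(t - 1)*(t^2 + 2*t - 3) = (t - 2)*(t - 1)^2*(t + 3)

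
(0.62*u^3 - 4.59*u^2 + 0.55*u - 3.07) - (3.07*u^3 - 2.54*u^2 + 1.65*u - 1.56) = -2.45*u^3 - 2.05*u^2 - 1.1*u - 1.51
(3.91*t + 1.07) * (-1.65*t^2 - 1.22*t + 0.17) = -6.4515*t^3 - 6.5357*t^2 - 0.6407*t + 0.1819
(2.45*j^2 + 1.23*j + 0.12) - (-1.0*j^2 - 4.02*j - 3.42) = 3.45*j^2 + 5.25*j + 3.54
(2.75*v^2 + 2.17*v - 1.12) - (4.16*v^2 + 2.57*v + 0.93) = -1.41*v^2 - 0.4*v - 2.05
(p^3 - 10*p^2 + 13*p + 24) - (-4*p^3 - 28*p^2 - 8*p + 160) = 5*p^3 + 18*p^2 + 21*p - 136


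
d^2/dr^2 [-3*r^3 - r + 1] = -18*r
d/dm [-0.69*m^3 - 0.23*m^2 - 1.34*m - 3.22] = -2.07*m^2 - 0.46*m - 1.34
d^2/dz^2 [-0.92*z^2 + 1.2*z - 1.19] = -1.84000000000000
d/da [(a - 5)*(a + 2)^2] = (a + 2)*(3*a - 8)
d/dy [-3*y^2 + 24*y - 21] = 24 - 6*y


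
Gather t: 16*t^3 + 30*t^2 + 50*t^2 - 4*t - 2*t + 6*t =16*t^3 + 80*t^2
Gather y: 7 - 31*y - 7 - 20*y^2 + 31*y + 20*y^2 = 0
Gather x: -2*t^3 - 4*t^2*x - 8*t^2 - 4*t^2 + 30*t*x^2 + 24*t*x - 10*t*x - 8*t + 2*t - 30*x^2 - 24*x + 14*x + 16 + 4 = -2*t^3 - 12*t^2 - 6*t + x^2*(30*t - 30) + x*(-4*t^2 + 14*t - 10) + 20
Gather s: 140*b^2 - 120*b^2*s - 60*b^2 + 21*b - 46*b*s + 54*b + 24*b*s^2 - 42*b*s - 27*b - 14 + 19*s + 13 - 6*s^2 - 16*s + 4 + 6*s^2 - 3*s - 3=80*b^2 + 24*b*s^2 + 48*b + s*(-120*b^2 - 88*b)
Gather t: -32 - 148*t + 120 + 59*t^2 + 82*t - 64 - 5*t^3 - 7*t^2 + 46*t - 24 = -5*t^3 + 52*t^2 - 20*t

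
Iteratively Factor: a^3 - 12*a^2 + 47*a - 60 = (a - 3)*(a^2 - 9*a + 20) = (a - 4)*(a - 3)*(a - 5)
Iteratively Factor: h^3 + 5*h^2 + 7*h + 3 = (h + 3)*(h^2 + 2*h + 1) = (h + 1)*(h + 3)*(h + 1)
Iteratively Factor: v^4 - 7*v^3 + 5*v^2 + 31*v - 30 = (v + 2)*(v^3 - 9*v^2 + 23*v - 15) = (v - 1)*(v + 2)*(v^2 - 8*v + 15) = (v - 3)*(v - 1)*(v + 2)*(v - 5)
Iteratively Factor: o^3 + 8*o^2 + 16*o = (o + 4)*(o^2 + 4*o) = (o + 4)^2*(o)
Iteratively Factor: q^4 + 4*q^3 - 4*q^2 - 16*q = (q + 4)*(q^3 - 4*q) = (q - 2)*(q + 4)*(q^2 + 2*q) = q*(q - 2)*(q + 4)*(q + 2)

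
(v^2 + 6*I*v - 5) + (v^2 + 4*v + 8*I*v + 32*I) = 2*v^2 + 4*v + 14*I*v - 5 + 32*I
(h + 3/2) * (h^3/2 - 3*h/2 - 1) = h^4/2 + 3*h^3/4 - 3*h^2/2 - 13*h/4 - 3/2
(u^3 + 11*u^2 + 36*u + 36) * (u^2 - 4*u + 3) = u^5 + 7*u^4 - 5*u^3 - 75*u^2 - 36*u + 108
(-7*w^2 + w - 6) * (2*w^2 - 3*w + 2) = -14*w^4 + 23*w^3 - 29*w^2 + 20*w - 12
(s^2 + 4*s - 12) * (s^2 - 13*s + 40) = s^4 - 9*s^3 - 24*s^2 + 316*s - 480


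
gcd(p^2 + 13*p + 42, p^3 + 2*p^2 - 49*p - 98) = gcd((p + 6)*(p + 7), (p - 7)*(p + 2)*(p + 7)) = p + 7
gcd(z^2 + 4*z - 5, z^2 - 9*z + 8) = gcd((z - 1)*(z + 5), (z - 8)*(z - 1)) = z - 1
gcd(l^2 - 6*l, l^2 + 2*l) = l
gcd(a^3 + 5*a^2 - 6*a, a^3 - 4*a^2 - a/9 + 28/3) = 1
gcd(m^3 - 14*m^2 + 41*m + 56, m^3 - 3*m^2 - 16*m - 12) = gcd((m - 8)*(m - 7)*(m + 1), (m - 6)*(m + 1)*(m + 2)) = m + 1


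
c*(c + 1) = c^2 + c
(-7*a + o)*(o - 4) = -7*a*o + 28*a + o^2 - 4*o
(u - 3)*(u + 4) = u^2 + u - 12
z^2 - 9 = (z - 3)*(z + 3)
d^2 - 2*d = d*(d - 2)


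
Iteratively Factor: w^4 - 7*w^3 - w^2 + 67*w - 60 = (w - 1)*(w^3 - 6*w^2 - 7*w + 60) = (w - 4)*(w - 1)*(w^2 - 2*w - 15) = (w - 4)*(w - 1)*(w + 3)*(w - 5)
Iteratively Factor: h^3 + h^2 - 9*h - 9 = (h - 3)*(h^2 + 4*h + 3) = (h - 3)*(h + 1)*(h + 3)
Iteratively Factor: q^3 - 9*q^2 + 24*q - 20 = (q - 2)*(q^2 - 7*q + 10) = (q - 2)^2*(q - 5)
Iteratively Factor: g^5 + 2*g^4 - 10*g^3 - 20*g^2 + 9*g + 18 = (g + 2)*(g^4 - 10*g^2 + 9) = (g - 1)*(g + 2)*(g^3 + g^2 - 9*g - 9) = (g - 1)*(g + 1)*(g + 2)*(g^2 - 9) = (g - 1)*(g + 1)*(g + 2)*(g + 3)*(g - 3)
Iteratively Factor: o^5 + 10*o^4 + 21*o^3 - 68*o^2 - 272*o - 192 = (o + 4)*(o^4 + 6*o^3 - 3*o^2 - 56*o - 48) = (o + 1)*(o + 4)*(o^3 + 5*o^2 - 8*o - 48) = (o - 3)*(o + 1)*(o + 4)*(o^2 + 8*o + 16) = (o - 3)*(o + 1)*(o + 4)^2*(o + 4)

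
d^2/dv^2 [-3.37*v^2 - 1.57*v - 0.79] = -6.74000000000000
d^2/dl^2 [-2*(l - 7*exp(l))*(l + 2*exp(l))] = 10*l*exp(l) + 112*exp(2*l) + 20*exp(l) - 4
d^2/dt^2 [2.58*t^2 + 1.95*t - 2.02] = 5.16000000000000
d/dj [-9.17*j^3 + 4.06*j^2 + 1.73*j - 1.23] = -27.51*j^2 + 8.12*j + 1.73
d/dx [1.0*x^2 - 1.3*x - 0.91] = 2.0*x - 1.3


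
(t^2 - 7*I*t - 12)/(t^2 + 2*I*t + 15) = (t - 4*I)/(t + 5*I)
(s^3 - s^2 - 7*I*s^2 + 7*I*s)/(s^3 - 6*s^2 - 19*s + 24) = s*(s - 7*I)/(s^2 - 5*s - 24)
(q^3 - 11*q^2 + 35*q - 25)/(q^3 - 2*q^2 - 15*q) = (q^2 - 6*q + 5)/(q*(q + 3))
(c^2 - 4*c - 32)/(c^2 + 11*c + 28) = (c - 8)/(c + 7)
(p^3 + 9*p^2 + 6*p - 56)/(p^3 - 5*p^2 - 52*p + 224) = (p^2 + 2*p - 8)/(p^2 - 12*p + 32)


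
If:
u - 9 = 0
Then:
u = 9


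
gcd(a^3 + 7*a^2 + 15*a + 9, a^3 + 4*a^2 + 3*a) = a^2 + 4*a + 3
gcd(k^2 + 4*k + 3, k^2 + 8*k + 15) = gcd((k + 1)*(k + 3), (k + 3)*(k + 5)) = k + 3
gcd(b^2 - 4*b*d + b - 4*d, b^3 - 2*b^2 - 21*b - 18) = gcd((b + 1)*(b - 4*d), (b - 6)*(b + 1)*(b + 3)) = b + 1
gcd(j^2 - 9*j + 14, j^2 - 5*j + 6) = j - 2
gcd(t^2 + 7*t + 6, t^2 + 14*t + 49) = 1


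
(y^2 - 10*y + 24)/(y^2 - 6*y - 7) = (-y^2 + 10*y - 24)/(-y^2 + 6*y + 7)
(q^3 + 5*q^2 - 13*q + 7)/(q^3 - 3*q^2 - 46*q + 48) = (q^2 + 6*q - 7)/(q^2 - 2*q - 48)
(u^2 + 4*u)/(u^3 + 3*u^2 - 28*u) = (u + 4)/(u^2 + 3*u - 28)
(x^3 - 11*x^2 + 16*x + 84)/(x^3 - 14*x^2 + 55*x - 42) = (x + 2)/(x - 1)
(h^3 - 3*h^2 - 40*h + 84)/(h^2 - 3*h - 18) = (-h^3 + 3*h^2 + 40*h - 84)/(-h^2 + 3*h + 18)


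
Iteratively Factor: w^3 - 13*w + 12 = (w + 4)*(w^2 - 4*w + 3) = (w - 3)*(w + 4)*(w - 1)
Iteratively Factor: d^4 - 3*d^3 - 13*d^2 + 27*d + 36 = (d - 3)*(d^3 - 13*d - 12) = (d - 3)*(d + 1)*(d^2 - d - 12) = (d - 3)*(d + 1)*(d + 3)*(d - 4)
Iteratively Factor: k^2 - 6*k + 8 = (k - 4)*(k - 2)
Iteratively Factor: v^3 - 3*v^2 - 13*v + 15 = (v + 3)*(v^2 - 6*v + 5) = (v - 1)*(v + 3)*(v - 5)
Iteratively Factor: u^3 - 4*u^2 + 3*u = (u - 3)*(u^2 - u) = (u - 3)*(u - 1)*(u)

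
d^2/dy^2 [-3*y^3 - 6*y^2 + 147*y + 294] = -18*y - 12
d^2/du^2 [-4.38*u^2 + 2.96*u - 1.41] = -8.76000000000000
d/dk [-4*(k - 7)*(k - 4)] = 44 - 8*k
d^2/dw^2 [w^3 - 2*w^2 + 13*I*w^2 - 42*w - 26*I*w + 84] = 6*w - 4 + 26*I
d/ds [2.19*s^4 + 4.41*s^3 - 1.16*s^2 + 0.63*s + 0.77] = 8.76*s^3 + 13.23*s^2 - 2.32*s + 0.63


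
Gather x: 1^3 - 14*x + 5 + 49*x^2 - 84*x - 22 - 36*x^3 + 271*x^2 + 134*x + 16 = -36*x^3 + 320*x^2 + 36*x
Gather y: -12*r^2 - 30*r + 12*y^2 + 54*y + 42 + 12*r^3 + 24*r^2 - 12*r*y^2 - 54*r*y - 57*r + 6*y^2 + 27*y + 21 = 12*r^3 + 12*r^2 - 87*r + y^2*(18 - 12*r) + y*(81 - 54*r) + 63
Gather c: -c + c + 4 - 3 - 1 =0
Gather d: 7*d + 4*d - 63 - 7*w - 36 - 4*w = 11*d - 11*w - 99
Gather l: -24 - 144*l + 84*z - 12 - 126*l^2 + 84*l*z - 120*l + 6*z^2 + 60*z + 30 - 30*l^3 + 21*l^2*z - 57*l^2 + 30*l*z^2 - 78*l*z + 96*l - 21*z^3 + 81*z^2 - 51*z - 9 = -30*l^3 + l^2*(21*z - 183) + l*(30*z^2 + 6*z - 168) - 21*z^3 + 87*z^2 + 93*z - 15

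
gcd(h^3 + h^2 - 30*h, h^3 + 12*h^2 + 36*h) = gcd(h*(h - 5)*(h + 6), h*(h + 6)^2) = h^2 + 6*h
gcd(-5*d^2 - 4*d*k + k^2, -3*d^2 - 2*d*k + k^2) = d + k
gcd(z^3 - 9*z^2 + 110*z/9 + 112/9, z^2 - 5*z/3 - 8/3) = z - 8/3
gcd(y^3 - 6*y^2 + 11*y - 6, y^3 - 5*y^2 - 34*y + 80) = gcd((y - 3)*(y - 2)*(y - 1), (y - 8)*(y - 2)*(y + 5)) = y - 2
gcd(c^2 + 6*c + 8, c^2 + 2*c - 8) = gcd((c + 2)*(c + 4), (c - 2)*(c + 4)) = c + 4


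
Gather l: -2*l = -2*l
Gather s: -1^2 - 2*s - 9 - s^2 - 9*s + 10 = -s^2 - 11*s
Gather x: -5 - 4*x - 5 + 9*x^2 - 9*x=9*x^2 - 13*x - 10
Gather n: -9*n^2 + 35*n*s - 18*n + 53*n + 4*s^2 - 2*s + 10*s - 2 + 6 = -9*n^2 + n*(35*s + 35) + 4*s^2 + 8*s + 4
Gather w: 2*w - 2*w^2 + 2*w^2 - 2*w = 0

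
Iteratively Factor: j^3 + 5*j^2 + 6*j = (j)*(j^2 + 5*j + 6) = j*(j + 3)*(j + 2)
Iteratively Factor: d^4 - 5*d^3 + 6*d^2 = (d)*(d^3 - 5*d^2 + 6*d) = d*(d - 3)*(d^2 - 2*d) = d^2*(d - 3)*(d - 2)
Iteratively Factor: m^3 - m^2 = (m)*(m^2 - m) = m*(m - 1)*(m)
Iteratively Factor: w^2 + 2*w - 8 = (w + 4)*(w - 2)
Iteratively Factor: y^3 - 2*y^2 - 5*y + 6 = (y - 3)*(y^2 + y - 2) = (y - 3)*(y - 1)*(y + 2)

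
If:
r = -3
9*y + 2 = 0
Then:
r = -3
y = -2/9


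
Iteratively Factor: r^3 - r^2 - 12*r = (r - 4)*(r^2 + 3*r) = (r - 4)*(r + 3)*(r)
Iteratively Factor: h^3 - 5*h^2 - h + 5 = (h + 1)*(h^2 - 6*h + 5) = (h - 1)*(h + 1)*(h - 5)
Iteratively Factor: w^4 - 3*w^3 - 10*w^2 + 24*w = (w)*(w^3 - 3*w^2 - 10*w + 24) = w*(w - 2)*(w^2 - w - 12) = w*(w - 4)*(w - 2)*(w + 3)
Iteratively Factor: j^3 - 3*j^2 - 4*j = (j)*(j^2 - 3*j - 4) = j*(j + 1)*(j - 4)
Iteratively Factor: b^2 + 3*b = (b + 3)*(b)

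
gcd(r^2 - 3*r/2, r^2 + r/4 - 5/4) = 1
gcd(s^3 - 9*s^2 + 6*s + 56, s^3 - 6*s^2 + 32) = s^2 - 2*s - 8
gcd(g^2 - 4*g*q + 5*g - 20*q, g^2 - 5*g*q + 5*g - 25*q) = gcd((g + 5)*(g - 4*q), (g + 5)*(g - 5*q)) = g + 5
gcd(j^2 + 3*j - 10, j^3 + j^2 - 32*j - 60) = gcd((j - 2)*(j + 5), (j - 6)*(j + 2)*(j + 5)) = j + 5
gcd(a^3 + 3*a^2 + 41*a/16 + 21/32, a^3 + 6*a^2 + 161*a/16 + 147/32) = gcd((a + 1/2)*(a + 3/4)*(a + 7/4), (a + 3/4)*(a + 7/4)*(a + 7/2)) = a^2 + 5*a/2 + 21/16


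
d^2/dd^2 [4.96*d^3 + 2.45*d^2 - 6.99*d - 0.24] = 29.76*d + 4.9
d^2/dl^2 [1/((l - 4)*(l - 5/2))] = 4*(4*(l - 4)^2 + 2*(l - 4)*(2*l - 5) + (2*l - 5)^2)/((l - 4)^3*(2*l - 5)^3)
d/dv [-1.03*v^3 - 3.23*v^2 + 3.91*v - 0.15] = -3.09*v^2 - 6.46*v + 3.91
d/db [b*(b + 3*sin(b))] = 3*b*cos(b) + 2*b + 3*sin(b)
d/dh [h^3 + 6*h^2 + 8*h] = 3*h^2 + 12*h + 8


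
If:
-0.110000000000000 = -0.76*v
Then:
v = 0.14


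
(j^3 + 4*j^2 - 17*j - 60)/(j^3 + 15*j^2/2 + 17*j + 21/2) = 2*(j^2 + j - 20)/(2*j^2 + 9*j + 7)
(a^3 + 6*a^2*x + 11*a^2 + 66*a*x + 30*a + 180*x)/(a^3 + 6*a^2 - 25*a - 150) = (a + 6*x)/(a - 5)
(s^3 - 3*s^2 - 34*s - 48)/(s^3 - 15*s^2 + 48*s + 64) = (s^2 + 5*s + 6)/(s^2 - 7*s - 8)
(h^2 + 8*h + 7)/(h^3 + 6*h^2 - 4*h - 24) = (h^2 + 8*h + 7)/(h^3 + 6*h^2 - 4*h - 24)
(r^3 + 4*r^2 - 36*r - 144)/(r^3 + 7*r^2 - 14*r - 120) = (r^2 - 2*r - 24)/(r^2 + r - 20)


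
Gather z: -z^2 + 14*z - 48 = -z^2 + 14*z - 48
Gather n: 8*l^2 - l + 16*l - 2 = 8*l^2 + 15*l - 2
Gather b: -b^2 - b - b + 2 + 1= -b^2 - 2*b + 3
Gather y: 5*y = 5*y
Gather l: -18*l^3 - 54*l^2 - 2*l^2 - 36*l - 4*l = -18*l^3 - 56*l^2 - 40*l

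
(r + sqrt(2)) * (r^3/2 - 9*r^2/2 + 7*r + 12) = r^4/2 - 9*r^3/2 + sqrt(2)*r^3/2 - 9*sqrt(2)*r^2/2 + 7*r^2 + 7*sqrt(2)*r + 12*r + 12*sqrt(2)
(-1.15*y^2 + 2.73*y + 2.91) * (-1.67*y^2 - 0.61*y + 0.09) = 1.9205*y^4 - 3.8576*y^3 - 6.6285*y^2 - 1.5294*y + 0.2619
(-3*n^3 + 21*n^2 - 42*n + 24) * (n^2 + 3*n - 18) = -3*n^5 + 12*n^4 + 75*n^3 - 480*n^2 + 828*n - 432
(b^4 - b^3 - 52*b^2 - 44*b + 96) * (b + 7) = b^5 + 6*b^4 - 59*b^3 - 408*b^2 - 212*b + 672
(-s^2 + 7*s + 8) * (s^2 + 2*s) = -s^4 + 5*s^3 + 22*s^2 + 16*s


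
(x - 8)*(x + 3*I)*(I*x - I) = I*x^3 - 3*x^2 - 9*I*x^2 + 27*x + 8*I*x - 24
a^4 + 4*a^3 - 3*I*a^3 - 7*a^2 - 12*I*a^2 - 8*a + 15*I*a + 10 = (a + 5)*(a - 2*I)*(-I*a + I)*(I*a + 1)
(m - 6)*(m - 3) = m^2 - 9*m + 18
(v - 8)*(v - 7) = v^2 - 15*v + 56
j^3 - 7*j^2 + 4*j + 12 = (j - 6)*(j - 2)*(j + 1)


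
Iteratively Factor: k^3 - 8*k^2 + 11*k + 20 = (k - 4)*(k^2 - 4*k - 5) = (k - 4)*(k + 1)*(k - 5)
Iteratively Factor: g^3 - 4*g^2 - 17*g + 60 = (g - 3)*(g^2 - g - 20) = (g - 3)*(g + 4)*(g - 5)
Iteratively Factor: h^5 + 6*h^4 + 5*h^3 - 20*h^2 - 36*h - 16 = (h + 1)*(h^4 + 5*h^3 - 20*h - 16) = (h - 2)*(h + 1)*(h^3 + 7*h^2 + 14*h + 8) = (h - 2)*(h + 1)*(h + 4)*(h^2 + 3*h + 2) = (h - 2)*(h + 1)*(h + 2)*(h + 4)*(h + 1)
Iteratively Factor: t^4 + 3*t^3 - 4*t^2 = (t + 4)*(t^3 - t^2) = t*(t + 4)*(t^2 - t) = t^2*(t + 4)*(t - 1)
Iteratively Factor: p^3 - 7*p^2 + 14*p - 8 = (p - 4)*(p^2 - 3*p + 2) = (p - 4)*(p - 2)*(p - 1)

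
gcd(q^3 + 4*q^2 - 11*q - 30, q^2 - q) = 1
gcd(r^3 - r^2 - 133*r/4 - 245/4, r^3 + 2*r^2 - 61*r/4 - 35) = r^2 + 6*r + 35/4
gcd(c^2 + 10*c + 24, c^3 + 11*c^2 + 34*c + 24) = c^2 + 10*c + 24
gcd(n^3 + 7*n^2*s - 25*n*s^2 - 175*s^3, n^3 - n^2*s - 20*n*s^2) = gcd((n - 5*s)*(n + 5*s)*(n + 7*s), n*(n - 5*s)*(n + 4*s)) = -n + 5*s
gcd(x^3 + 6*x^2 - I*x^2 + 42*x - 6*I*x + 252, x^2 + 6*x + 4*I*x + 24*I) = x + 6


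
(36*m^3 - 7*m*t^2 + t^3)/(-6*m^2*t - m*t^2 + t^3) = (-6*m + t)/t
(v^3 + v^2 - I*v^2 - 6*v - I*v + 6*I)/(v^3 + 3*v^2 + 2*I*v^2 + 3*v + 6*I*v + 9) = (v - 2)/(v + 3*I)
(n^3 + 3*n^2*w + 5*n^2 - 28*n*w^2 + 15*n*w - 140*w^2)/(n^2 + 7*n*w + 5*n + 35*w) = n - 4*w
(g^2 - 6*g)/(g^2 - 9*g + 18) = g/(g - 3)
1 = 1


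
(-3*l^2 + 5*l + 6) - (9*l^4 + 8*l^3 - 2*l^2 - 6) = -9*l^4 - 8*l^3 - l^2 + 5*l + 12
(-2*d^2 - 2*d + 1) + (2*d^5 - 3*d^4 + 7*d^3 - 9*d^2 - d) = 2*d^5 - 3*d^4 + 7*d^3 - 11*d^2 - 3*d + 1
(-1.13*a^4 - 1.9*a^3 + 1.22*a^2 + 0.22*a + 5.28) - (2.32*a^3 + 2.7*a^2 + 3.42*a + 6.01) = -1.13*a^4 - 4.22*a^3 - 1.48*a^2 - 3.2*a - 0.73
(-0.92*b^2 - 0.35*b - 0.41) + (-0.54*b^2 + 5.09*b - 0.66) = -1.46*b^2 + 4.74*b - 1.07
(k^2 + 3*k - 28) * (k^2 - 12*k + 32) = k^4 - 9*k^3 - 32*k^2 + 432*k - 896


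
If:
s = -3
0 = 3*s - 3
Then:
No Solution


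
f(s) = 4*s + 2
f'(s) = 4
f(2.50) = 12.00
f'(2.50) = 4.00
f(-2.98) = -9.92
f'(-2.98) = 4.00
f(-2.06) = -6.24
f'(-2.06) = 4.00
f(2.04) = 10.16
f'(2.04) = 4.00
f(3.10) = 14.40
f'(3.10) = 4.00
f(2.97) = 13.88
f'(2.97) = 4.00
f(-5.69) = -20.76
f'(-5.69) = 4.00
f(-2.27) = -7.08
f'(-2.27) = 4.00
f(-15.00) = -58.00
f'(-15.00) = 4.00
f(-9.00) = -34.00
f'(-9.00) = 4.00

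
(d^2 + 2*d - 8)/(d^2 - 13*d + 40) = (d^2 + 2*d - 8)/(d^2 - 13*d + 40)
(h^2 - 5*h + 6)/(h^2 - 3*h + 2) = (h - 3)/(h - 1)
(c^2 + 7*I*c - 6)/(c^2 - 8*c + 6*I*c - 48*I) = (c + I)/(c - 8)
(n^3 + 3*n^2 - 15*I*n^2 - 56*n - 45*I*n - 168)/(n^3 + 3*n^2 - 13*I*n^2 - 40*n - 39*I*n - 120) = (n - 7*I)/(n - 5*I)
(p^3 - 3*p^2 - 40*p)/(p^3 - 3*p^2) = (p^2 - 3*p - 40)/(p*(p - 3))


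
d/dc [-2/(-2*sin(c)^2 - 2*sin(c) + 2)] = -(2*sin(c) + 1)*cos(c)/(sin(c) - cos(c)^2)^2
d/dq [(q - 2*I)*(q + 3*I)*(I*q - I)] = 3*I*q^2 - 2*q*(1 + I) + 1 + 6*I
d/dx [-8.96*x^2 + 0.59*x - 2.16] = 0.59 - 17.92*x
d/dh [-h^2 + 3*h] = 3 - 2*h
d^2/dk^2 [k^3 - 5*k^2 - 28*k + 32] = 6*k - 10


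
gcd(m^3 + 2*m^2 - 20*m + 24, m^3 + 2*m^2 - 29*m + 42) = m - 2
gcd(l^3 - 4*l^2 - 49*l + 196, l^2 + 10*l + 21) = l + 7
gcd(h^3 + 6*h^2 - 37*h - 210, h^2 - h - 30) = h^2 - h - 30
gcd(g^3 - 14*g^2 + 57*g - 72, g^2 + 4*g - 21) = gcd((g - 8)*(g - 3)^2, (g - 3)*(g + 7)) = g - 3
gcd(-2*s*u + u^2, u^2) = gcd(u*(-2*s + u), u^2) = u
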